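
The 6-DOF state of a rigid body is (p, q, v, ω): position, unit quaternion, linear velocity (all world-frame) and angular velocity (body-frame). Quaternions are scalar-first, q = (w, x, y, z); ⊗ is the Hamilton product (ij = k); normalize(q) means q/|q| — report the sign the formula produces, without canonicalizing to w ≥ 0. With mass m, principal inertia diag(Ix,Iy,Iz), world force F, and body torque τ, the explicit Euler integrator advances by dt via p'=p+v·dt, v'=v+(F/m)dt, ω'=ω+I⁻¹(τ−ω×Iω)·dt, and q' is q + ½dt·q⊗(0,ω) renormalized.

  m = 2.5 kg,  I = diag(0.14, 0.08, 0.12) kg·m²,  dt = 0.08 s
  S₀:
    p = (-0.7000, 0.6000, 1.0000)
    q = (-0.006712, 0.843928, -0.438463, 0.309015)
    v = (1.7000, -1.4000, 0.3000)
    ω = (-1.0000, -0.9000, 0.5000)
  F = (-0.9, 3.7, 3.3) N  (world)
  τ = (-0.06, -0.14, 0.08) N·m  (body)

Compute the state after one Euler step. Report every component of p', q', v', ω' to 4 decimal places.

p' = (-0.5640, 0.4880, 1.0240)
q' = (0.0051, 0.8452, -0.4667, 0.2605)
v' = (1.6712, -1.2816, 0.4056)
ω' = (-1.0240, -1.0300, 0.5893)

gyro term ω×Iω = (-0.0180, -0.0100, -0.0540)
α = I⁻¹(τ − ω×Iω) = (-0.3000, -1.6250, 1.1167)
ω + α·dt = (-1.0240, -1.0300, 0.5893)
2q̇ = q⊗(0,ω) = (0.2948038, 0.0655940, -0.7249382, -1.2013542)
q' = normalize(q + ½dt·q⊗(0,ω)) = (0.0051, 0.8452, -0.4667, 0.2605)
new position p' = (-0.5640, 0.4880, 1.0240)
v + (F/m)dt = (1.6712, -1.2816, 0.4056)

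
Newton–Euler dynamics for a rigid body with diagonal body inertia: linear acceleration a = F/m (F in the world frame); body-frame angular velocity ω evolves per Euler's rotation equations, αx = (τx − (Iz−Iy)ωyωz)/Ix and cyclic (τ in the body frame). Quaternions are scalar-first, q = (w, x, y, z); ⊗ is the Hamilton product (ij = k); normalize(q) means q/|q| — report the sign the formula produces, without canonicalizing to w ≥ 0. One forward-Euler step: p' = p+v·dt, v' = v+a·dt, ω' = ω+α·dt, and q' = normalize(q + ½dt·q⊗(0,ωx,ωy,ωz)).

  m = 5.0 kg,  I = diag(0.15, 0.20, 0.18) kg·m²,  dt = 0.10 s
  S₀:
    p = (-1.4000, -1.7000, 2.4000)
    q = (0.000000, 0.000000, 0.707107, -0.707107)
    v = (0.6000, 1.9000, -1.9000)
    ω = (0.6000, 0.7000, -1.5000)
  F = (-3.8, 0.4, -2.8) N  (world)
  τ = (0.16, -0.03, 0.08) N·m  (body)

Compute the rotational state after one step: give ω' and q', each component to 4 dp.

ω×(Iω) gyroscopic = (0.0210, 0.0270, 0.0210)
angular accel α = (0.9267, -0.2850, 0.3278)
new body rate ω' = (0.6927, 0.6715, -1.4672)
Hamilton product q⊗(0,ω) = (-1.5556354, -0.5656856, -0.4242642, -0.4242642)
q' = normalize(q + ½dt·q⊗(0,ω)) = (-0.0775, -0.0282, 0.6833, -0.7255)

ω' = (0.6927, 0.6715, -1.4672)
q' = (-0.0775, -0.0282, 0.6833, -0.7255)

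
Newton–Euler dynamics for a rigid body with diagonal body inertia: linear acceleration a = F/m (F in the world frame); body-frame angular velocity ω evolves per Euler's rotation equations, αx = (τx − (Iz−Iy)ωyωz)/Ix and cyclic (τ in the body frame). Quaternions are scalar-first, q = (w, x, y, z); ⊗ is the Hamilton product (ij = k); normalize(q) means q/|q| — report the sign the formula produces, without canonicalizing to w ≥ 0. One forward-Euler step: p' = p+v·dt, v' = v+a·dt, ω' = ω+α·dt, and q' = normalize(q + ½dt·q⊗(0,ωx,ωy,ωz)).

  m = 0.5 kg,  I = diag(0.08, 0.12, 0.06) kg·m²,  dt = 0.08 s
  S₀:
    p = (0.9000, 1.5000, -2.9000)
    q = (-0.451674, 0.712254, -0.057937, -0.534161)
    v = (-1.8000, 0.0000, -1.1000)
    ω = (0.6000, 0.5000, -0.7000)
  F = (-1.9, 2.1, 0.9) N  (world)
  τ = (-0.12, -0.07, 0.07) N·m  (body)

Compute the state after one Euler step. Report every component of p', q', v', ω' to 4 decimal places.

p' = (0.7560, 1.5000, -2.9880)
q' = (-0.4821, 0.7131, -0.0598, -0.5054)
v' = (-2.1040, 0.3360, -0.9560)
ω' = (0.4590, 0.4589, -0.6227)

angular accel α = (-1.7625, -0.5133, 0.9667)
new body rate ω' = (0.4590, 0.4589, -0.6227)
2q̇ = q⊗(0,ω) = (-0.7722966, 0.0366320, -0.0477558, 0.7070610)
q' = normalize(q + ½dt·q⊗(0,ω)) = (-0.4821, 0.7131, -0.0598, -0.5054)
a = F/m = (-3.8000, 4.2000, 1.8000)
new position p' = (0.7560, 1.5000, -2.9880)
v' = v + a·dt = (-2.1040, 0.3360, -0.9560)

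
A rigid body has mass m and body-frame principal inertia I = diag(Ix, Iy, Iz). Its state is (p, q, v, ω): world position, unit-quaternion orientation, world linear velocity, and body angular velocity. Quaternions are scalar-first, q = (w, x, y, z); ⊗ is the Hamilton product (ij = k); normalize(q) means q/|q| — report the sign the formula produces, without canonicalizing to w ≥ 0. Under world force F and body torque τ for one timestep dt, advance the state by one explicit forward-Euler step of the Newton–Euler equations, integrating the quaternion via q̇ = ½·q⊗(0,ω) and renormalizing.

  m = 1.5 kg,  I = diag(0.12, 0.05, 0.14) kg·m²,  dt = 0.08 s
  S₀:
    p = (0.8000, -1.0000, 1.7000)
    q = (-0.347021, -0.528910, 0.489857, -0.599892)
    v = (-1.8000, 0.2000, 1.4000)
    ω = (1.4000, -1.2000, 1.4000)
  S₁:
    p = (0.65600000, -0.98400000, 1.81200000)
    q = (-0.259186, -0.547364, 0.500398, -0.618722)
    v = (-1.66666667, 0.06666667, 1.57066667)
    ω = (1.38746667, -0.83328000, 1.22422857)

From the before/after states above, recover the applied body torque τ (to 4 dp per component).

ω₁ − ω₀ = (-0.01253333, 0.36672000, -0.17577143)
I·α + gyro = (-0.1700, 0.1900, -0.1900)

τ = (-0.1700, 0.1900, -0.1900)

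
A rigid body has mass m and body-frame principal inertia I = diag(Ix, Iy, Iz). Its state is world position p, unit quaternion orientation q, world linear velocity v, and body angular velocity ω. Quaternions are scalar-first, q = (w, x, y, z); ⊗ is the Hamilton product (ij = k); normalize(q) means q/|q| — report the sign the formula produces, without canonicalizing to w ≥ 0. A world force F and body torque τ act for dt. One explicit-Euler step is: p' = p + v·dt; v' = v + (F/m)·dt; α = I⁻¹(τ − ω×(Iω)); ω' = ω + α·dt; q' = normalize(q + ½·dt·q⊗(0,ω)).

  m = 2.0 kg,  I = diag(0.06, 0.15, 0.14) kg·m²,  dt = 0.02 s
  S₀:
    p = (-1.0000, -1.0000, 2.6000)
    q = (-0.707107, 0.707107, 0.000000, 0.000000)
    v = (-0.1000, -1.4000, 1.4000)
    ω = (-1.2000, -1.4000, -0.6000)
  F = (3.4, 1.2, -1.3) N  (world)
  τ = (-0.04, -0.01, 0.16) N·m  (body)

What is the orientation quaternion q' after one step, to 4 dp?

q⊗(0,ω) = (0.8485284, 0.8485284, 1.4142140, -0.5656856)
updated quaternion q' = (-0.6985, 0.7155, 0.0141, -0.0057)

q' = (-0.6985, 0.7155, 0.0141, -0.0057)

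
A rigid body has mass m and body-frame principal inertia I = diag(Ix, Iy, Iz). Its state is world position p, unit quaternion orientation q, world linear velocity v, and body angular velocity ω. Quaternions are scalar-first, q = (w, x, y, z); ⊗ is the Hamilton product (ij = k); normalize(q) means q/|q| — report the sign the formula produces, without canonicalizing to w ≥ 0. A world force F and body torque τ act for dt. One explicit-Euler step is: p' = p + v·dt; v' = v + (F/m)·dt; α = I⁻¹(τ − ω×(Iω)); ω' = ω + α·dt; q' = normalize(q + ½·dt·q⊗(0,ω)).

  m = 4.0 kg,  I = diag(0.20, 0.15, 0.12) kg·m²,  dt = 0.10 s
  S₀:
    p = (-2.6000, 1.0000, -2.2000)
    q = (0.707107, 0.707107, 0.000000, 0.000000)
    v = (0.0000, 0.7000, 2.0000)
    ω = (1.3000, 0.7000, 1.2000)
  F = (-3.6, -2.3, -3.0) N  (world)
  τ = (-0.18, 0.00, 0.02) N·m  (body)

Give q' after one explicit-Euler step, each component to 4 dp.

2q̇ = q⊗(0,ω) = (-0.9192391, 0.9192391, -0.3535535, 1.3435033)
q' = normalize(q + ½dt·q⊗(0,ω)) = (0.6582, 0.7497, -0.0176, 0.0669)

q' = (0.6582, 0.7497, -0.0176, 0.0669)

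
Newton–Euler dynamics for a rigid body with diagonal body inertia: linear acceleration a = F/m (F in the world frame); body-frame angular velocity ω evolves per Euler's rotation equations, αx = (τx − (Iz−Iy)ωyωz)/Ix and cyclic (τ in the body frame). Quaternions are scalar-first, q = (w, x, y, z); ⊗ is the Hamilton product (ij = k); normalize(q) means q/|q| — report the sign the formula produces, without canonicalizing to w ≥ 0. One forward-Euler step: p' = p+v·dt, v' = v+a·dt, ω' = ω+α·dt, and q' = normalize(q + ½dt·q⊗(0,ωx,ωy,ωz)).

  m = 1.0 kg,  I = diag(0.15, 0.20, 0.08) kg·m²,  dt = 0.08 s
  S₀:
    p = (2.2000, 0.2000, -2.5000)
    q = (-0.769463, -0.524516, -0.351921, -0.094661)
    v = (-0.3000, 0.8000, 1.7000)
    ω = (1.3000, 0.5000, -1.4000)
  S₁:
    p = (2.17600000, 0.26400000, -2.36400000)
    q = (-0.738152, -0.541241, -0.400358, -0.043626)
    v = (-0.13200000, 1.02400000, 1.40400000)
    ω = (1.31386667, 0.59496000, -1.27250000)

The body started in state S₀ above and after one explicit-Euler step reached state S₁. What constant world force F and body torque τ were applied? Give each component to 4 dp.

F = (2.1000, 2.8000, -3.7000)
τ = (0.1100, 0.1100, 0.1600)

Δv = v₁−v₀ = (0.16800000, 0.22400000, -0.29600000)
m·(v₁−v₀)/dt = (2.1000, 2.8000, -3.7000)
rate change Δω = (0.01386667, 0.09496000, 0.12750000)
gyro term ω₀×Iω₀ = (0.0840, -0.1274, 0.0325)
I·α + gyro = (0.1100, 0.1100, 0.1600)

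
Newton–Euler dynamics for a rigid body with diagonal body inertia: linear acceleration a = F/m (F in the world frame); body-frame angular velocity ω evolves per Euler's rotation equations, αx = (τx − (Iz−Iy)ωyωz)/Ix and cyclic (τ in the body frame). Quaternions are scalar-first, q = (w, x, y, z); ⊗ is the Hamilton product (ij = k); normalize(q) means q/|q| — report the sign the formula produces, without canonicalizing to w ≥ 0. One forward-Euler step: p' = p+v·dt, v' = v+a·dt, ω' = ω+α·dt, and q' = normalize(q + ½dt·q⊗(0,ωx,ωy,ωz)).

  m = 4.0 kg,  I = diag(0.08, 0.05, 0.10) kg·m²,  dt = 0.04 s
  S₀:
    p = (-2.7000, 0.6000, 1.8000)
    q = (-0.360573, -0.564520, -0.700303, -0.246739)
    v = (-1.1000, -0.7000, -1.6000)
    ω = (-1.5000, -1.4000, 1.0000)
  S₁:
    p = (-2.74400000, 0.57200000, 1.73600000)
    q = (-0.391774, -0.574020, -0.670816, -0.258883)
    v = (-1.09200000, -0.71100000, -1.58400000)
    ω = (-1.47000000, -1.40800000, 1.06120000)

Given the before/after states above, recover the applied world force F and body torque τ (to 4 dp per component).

Δω = ω₁−ω₀ = (0.03000000, -0.00800000, 0.06120000)
gyro term ω₀×Iω₀ = (-0.0700, 0.0300, -0.0630)
τ = I·(Δω/dt) + ω₀×(Iω₀) = (-0.0100, 0.0200, 0.0900)
v₁ − v₀ = (0.00800000, -0.01100000, 0.01600000)
m·(v₁−v₀)/dt = (0.8000, -1.1000, 1.6000)

F = (0.8000, -1.1000, 1.6000)
τ = (-0.0100, 0.0200, 0.0900)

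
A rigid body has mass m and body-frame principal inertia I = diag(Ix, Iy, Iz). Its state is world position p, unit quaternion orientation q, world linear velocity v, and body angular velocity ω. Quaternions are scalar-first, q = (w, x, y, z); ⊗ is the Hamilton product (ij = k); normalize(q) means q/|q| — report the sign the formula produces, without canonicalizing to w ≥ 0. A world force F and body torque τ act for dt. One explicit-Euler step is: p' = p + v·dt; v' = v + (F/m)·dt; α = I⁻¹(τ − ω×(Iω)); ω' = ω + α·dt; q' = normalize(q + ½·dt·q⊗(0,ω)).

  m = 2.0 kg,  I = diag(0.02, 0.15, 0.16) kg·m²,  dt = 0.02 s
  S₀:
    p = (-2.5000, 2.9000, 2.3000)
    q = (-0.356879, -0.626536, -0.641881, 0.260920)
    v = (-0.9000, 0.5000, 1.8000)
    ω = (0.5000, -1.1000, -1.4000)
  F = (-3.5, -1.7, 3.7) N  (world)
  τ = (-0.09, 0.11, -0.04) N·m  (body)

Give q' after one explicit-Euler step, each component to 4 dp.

q' = (-0.3571, -0.6164, -0.6453, 0.2760)

2q̇ = q⊗(0,ω) = (-0.0275131, 1.0072059, -0.3541235, 1.5097607)
q + ½dt·q⊗(0,ω), renormalized = (-0.3571, -0.6164, -0.6453, 0.2760)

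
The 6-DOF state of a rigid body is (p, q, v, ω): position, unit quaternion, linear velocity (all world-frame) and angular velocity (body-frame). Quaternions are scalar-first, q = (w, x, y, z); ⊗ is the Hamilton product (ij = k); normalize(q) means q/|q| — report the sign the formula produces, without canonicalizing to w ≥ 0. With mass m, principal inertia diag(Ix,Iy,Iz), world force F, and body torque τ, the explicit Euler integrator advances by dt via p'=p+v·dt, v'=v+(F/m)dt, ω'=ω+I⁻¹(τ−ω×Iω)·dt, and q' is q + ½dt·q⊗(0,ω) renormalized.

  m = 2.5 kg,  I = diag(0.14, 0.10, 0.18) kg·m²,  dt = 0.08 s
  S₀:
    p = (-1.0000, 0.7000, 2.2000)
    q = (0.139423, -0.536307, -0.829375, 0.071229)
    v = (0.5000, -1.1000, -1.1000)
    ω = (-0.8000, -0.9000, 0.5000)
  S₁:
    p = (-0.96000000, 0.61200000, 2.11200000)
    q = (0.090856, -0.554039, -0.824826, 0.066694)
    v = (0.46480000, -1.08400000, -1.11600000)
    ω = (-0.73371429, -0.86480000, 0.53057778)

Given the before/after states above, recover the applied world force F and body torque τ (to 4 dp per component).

v₁ − v₀ = (-0.03520000, 0.01600000, -0.01600000)
F = m·Δv/dt = (-1.1000, 0.5000, -0.5000)
rate change Δω = (0.06628571, 0.03520000, 0.03057778)
I·α + gyro = (0.0800, 0.0600, 0.0400)

F = (-1.1000, 0.5000, -0.5000)
τ = (0.0800, 0.0600, 0.0400)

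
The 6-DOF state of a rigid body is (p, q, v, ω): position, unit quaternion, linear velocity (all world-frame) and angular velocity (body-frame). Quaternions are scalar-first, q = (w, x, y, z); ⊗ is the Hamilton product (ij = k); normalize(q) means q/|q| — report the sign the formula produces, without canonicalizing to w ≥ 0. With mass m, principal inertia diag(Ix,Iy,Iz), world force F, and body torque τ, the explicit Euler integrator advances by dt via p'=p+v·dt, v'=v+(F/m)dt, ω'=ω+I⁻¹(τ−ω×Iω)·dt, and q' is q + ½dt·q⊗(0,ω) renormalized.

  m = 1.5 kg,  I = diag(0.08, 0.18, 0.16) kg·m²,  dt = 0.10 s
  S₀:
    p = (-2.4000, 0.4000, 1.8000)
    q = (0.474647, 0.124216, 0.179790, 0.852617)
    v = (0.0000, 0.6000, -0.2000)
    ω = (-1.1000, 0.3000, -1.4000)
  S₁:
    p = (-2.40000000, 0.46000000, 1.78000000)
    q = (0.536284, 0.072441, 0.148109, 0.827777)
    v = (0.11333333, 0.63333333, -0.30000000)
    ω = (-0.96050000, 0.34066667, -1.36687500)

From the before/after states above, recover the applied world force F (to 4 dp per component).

F = (1.7000, 0.5000, -1.5000)

velocity change Δv = (0.11333333, 0.03333333, -0.10000000)
m·(v₁−v₀)/dt = (1.7000, 0.5000, -1.5000)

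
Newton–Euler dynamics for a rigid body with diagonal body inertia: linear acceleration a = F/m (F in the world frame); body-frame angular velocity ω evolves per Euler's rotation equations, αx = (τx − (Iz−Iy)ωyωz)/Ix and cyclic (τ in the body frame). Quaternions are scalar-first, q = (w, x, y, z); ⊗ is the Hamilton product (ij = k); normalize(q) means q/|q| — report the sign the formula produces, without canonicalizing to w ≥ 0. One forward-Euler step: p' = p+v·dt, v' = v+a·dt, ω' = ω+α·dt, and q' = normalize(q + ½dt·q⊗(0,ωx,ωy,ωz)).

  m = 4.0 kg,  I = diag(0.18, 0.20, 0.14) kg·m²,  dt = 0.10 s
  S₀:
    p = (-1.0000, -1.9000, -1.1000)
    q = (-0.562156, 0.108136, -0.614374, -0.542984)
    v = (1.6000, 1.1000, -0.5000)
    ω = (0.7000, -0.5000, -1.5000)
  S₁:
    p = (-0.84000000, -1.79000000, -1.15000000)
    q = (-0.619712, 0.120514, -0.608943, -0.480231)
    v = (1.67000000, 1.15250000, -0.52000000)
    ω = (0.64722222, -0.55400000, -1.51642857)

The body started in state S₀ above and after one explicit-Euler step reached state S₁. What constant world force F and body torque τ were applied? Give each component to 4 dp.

rate change Δω = (-0.05277778, -0.05400000, -0.01642857)
precession coupling = (-0.0450, -0.0420, -0.0070)
applied torque τ = (-0.1400, -0.1500, -0.0300)
Δv = v₁−v₀ = (0.07000000, 0.05250000, -0.02000000)
applied force F = (2.8000, 2.1000, -0.8000)

F = (2.8000, 2.1000, -0.8000)
τ = (-0.1400, -0.1500, -0.0300)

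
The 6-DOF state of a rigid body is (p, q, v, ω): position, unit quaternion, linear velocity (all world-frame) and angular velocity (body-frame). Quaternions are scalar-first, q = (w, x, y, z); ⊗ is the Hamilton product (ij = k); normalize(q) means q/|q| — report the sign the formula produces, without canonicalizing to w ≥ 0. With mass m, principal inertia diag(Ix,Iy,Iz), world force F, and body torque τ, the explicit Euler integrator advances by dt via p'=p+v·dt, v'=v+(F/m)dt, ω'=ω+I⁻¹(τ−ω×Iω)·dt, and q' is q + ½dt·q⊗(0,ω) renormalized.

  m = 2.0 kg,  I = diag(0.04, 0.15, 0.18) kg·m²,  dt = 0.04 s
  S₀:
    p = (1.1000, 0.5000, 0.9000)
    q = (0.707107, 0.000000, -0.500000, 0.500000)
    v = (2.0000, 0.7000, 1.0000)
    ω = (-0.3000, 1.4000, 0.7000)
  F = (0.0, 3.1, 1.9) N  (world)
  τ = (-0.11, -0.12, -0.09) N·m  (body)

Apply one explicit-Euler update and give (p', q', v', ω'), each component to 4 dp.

α = I⁻¹(τ − ω×Iω) = (-3.4850, -0.9960, -0.2433)
new body rate ω' = (-0.4394, 1.3602, 0.6903)
2q̇ = q⊗(0,ω) = (0.3500000, -1.2621321, 0.8399498, 0.3449749)
q + ½dt·q⊗(0,ω), renormalized = (0.7137, -0.0252, -0.4830, 0.5066)
a = (0.0000, 1.5500, 0.9500)
p + v·dt = (1.1800, 0.5280, 0.9400)
new velocity v' = (2.0000, 0.7620, 1.0380)

p' = (1.1800, 0.5280, 0.9400)
q' = (0.7137, -0.0252, -0.4830, 0.5066)
v' = (2.0000, 0.7620, 1.0380)
ω' = (-0.4394, 1.3602, 0.6903)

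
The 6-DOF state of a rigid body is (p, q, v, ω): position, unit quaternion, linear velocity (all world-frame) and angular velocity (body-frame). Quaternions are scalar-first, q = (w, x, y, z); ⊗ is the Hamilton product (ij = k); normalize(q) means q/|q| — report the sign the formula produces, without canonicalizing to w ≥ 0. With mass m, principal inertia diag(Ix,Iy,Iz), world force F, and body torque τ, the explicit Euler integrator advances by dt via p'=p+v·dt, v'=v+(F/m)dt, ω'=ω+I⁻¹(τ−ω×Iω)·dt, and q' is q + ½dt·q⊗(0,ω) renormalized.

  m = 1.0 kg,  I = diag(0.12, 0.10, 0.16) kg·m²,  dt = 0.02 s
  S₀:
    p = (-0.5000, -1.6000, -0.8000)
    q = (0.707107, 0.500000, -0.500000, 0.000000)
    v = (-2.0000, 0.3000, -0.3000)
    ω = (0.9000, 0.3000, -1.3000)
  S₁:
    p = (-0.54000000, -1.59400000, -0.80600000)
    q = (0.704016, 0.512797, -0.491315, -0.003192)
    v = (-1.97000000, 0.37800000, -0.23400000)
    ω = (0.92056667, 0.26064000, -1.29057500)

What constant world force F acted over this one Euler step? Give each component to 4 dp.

v₁ − v₀ = (0.03000000, 0.07800000, 0.06600000)
m·(v₁−v₀)/dt = (1.5000, 3.9000, 3.3000)

F = (1.5000, 3.9000, 3.3000)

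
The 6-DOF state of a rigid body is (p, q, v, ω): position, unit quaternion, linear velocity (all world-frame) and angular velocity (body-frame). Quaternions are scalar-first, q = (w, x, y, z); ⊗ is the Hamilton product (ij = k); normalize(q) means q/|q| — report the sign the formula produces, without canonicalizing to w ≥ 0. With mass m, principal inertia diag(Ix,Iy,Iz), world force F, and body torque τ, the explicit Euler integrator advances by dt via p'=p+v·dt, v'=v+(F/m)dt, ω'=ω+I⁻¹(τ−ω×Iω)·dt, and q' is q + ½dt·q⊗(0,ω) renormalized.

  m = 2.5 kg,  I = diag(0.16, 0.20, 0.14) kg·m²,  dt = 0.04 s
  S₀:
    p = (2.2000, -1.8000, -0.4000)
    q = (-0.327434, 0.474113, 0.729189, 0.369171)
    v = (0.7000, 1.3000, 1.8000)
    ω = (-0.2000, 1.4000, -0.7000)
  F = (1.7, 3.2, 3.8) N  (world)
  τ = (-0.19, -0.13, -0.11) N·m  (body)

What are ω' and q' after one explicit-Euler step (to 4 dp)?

α = I⁻¹(τ − ω×Iω) = (-1.5550, -0.6640, -0.7057)
ω + α·dt = (-0.2622, 1.3734, -0.7282)
2q̇ = q⊗(0,ω) = (-0.6676223, -0.9617849, -0.2003627, 1.0387998)
updated quaternion q' = (-0.3406, 0.4547, 0.7248, 0.3898)

ω' = (-0.2622, 1.3734, -0.7282)
q' = (-0.3406, 0.4547, 0.7248, 0.3898)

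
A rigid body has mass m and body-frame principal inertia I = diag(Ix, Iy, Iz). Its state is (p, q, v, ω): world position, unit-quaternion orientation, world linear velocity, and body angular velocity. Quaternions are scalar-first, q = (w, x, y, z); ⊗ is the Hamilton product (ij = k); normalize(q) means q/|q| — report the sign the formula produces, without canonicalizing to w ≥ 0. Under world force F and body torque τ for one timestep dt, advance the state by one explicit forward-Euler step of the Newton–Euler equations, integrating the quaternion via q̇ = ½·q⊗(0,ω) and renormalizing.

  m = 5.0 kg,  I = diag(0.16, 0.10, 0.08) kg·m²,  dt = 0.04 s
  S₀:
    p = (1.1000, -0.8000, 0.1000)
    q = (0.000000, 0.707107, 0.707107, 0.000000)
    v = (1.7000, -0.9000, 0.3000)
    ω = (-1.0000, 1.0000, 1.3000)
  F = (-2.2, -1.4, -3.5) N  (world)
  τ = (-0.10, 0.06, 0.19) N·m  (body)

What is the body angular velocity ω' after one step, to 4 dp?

precession coupling ω×(Iω) = (-0.0260, -0.1040, 0.0600)
(τ − ω×Iω)/I = (-0.4625, 1.6400, 1.6250)
ω + α·dt = (-1.0185, 1.0656, 1.3650)

ω' = (-1.0185, 1.0656, 1.3650)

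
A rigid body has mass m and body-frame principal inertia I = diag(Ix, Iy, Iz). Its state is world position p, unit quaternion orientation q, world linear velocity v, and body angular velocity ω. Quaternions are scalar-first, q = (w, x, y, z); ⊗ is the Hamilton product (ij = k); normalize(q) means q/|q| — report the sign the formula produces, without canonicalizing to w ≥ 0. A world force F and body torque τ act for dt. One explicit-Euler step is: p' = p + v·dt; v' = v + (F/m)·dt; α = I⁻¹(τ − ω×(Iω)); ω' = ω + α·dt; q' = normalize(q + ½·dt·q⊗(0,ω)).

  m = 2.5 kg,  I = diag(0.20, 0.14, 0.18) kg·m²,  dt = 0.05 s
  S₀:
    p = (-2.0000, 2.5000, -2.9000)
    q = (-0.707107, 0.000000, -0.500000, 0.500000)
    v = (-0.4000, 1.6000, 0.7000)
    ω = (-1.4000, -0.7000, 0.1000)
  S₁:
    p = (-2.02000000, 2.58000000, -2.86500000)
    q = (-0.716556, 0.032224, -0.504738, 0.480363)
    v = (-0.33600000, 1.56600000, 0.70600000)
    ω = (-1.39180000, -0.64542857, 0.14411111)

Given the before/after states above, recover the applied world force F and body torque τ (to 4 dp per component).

F = (3.2000, -1.7000, 0.3000)
τ = (0.0300, 0.1500, 0.1000)

ω₁ − ω₀ = (0.00820000, 0.05457143, 0.04411111)
gyro term ω₀×Iω₀ = (-0.0028, -0.0028, -0.0588)
I·α + gyro = (0.0300, 0.1500, 0.1000)
Δv = v₁−v₀ = (0.06400000, -0.03400000, 0.00600000)
m·(v₁−v₀)/dt = (3.2000, -1.7000, 0.3000)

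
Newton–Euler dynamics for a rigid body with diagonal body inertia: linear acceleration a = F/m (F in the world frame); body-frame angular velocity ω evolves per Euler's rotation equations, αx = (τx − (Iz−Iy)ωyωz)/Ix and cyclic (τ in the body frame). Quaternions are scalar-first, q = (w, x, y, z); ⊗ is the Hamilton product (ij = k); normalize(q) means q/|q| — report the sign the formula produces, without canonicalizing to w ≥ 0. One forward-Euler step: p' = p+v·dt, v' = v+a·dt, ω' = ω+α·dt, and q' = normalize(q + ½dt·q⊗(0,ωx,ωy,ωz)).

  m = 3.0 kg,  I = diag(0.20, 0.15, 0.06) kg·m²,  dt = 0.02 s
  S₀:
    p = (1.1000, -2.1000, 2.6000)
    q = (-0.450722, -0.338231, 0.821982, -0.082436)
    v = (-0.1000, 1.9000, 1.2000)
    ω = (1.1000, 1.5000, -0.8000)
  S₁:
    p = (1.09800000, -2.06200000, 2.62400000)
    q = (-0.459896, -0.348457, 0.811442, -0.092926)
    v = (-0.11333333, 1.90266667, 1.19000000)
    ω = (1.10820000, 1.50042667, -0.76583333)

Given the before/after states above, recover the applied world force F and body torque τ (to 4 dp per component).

Δω = ω₁−ω₀ = (0.00820000, 0.00042667, 0.03416667)
applied torque τ = (0.1900, -0.1200, 0.0200)
velocity change Δv = (-0.01333333, 0.00266667, -0.01000000)
F = m·Δv/dt = (-2.0000, 0.4000, -1.5000)

F = (-2.0000, 0.4000, -1.5000)
τ = (0.1900, -0.1200, 0.0200)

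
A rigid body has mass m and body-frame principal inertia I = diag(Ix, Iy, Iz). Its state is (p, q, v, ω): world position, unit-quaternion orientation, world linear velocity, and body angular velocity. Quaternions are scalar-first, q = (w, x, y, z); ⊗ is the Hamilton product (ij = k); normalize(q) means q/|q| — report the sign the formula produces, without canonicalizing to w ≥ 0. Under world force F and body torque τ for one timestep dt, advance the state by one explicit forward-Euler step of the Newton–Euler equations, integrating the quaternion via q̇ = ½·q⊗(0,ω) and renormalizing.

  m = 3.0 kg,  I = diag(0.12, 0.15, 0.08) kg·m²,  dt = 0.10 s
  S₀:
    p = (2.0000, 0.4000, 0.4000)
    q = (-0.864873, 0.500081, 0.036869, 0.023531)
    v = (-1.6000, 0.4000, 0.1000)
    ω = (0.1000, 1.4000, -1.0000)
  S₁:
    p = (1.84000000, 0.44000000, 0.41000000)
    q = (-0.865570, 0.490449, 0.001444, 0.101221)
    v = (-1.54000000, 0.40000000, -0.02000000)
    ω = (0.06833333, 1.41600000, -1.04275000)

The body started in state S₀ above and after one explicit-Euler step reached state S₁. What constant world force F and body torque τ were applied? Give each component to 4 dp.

F = (1.8000, 0.0000, -3.6000)
τ = (0.0600, 0.0200, -0.0300)

Δω = ω₁−ω₀ = (-0.03166667, 0.01600000, -0.04275000)
precession coupling = (0.0980, -0.0040, 0.0042)
I·α + gyro = (0.0600, 0.0200, -0.0300)
velocity change Δv = (0.06000000, 0.00000000, -0.12000000)
F = m·Δv/dt = (1.8000, 0.0000, -3.6000)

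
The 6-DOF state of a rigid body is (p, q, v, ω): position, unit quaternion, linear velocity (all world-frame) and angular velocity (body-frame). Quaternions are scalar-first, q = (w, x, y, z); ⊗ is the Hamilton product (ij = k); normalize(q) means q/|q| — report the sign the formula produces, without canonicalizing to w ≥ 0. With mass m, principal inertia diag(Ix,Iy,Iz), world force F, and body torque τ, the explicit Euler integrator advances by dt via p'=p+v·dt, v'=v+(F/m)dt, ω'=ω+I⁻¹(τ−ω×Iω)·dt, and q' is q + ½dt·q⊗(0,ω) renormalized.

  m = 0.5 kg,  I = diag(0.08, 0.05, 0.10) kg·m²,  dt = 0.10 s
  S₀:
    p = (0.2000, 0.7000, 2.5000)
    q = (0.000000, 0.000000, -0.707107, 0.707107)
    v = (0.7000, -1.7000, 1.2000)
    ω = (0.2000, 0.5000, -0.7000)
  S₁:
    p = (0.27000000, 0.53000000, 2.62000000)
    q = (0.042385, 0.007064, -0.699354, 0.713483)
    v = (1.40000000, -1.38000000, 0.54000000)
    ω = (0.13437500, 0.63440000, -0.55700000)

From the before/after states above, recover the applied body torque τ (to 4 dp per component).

τ = (-0.0700, 0.0700, 0.1400)

ω₁ − ω₀ = (-0.06562500, 0.13440000, 0.14300000)
ω₀×(Iω₀) = (-0.0175, 0.0028, -0.0030)
I·α + gyro = (-0.0700, 0.0700, 0.1400)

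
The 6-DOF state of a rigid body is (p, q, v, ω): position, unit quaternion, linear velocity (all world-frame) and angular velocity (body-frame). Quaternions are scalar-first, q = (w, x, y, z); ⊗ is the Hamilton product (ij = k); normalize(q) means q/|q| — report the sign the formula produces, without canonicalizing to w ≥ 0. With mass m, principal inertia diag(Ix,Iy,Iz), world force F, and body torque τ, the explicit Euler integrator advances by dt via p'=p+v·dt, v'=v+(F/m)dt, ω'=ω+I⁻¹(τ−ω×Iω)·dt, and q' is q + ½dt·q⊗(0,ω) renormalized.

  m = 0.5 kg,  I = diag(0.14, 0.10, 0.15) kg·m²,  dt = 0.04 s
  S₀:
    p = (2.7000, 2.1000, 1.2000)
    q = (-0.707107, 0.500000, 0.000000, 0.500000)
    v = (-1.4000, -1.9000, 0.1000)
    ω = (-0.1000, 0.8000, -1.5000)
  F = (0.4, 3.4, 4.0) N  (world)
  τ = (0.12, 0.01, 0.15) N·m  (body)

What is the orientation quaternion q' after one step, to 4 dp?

q' = (-0.6907, 0.4931, 0.0027, 0.5289)

Hamilton product q⊗(0,ω) = (0.8000000, -0.3292893, 0.1343144, 1.4606605)
q + ½dt·q⊗(0,ω), renormalized = (-0.6907, 0.4931, 0.0027, 0.5289)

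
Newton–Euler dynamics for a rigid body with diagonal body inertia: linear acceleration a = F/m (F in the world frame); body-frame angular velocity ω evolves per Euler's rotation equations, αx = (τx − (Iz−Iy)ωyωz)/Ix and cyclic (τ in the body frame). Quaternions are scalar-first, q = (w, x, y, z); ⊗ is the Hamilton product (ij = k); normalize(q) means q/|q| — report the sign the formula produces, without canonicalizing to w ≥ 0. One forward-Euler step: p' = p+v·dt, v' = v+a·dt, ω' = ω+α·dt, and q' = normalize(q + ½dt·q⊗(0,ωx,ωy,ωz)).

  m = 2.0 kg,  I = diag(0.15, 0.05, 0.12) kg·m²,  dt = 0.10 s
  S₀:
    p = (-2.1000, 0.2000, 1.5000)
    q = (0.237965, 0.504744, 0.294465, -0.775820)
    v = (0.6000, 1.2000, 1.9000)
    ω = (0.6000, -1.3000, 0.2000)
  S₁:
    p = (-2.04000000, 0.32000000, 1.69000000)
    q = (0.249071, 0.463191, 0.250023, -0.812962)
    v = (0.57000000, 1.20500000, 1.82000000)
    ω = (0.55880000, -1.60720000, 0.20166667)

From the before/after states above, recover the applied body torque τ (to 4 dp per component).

rate change Δω = (-0.04120000, -0.30720000, 0.00166667)
τ = I·(Δω/dt) + ω₀×(Iω₀) = (-0.0800, -0.1500, 0.0800)

τ = (-0.0800, -0.1500, 0.0800)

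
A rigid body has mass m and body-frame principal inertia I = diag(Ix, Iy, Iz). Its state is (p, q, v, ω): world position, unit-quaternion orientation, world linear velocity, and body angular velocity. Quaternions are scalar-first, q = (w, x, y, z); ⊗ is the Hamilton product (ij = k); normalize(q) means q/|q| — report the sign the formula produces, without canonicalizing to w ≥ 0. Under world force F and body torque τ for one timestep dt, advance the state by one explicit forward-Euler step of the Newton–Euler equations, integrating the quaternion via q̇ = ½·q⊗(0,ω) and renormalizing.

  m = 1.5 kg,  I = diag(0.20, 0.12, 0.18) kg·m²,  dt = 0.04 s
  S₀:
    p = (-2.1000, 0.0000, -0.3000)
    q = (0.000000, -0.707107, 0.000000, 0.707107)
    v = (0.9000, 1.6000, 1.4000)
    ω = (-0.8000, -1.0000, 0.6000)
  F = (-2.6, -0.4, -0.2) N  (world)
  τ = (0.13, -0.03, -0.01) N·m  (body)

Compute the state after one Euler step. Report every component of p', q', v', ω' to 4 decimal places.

p' = (-2.0640, 0.0640, -0.2440)
q' = (-0.0198, -0.6927, -0.0028, 0.7210)
v' = (0.8307, 1.5893, 1.3947)
ω' = (-0.7668, -1.0068, 0.6120)

(τ − ω×Iω)/I = (0.8300, -0.1700, 0.3000)
ω' = ω + α·dt = (-0.7668, -1.0068, 0.6120)
2q̇ = q⊗(0,ω) = (-0.9899498, 0.7071070, -0.1414214, 0.7071070)
q' = normalize(q + ½dt·q⊗(0,ω)) = (-0.0198, -0.6927, -0.0028, 0.7210)
p + v·dt = (-2.0640, 0.0640, -0.2440)
new velocity v' = (0.8307, 1.5893, 1.3947)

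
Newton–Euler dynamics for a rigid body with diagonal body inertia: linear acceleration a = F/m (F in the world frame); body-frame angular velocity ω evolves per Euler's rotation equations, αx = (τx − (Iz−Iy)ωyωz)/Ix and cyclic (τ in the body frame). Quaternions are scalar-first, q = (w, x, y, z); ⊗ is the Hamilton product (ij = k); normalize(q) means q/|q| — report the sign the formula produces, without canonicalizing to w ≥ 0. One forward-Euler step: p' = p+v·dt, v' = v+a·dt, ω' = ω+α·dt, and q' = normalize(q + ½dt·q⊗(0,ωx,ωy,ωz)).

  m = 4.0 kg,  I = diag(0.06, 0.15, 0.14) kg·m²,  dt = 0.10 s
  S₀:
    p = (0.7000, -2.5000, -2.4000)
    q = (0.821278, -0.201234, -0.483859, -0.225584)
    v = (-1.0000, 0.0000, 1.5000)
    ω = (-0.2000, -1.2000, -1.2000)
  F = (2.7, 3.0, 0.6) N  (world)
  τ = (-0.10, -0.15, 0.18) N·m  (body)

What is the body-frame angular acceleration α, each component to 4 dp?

ω×(Iω) gyroscopic = (-0.0144, -0.0192, 0.0216)
α = I⁻¹(τ − ω×Iω) = (-1.4267, -0.8720, 1.1314)

α = (-1.4267, -0.8720, 1.1314)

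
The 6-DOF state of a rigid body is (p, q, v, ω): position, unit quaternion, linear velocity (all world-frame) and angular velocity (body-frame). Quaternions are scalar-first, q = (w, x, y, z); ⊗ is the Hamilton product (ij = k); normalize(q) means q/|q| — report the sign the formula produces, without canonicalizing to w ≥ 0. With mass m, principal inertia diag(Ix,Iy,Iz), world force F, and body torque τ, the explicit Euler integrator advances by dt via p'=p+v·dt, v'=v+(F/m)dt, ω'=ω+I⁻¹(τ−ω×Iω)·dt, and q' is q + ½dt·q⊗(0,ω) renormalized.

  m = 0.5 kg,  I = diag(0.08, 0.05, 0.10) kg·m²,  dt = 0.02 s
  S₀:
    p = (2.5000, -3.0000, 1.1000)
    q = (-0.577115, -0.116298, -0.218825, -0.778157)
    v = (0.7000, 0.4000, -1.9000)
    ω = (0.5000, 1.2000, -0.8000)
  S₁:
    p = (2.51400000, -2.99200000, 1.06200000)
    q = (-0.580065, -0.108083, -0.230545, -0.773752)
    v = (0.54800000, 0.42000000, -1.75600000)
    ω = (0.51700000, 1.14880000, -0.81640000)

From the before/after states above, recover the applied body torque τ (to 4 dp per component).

ω₁ − ω₀ = (0.01700000, -0.05120000, -0.01640000)
I·α + gyro = (0.0200, -0.1200, -0.1000)

τ = (0.0200, -0.1200, -0.1000)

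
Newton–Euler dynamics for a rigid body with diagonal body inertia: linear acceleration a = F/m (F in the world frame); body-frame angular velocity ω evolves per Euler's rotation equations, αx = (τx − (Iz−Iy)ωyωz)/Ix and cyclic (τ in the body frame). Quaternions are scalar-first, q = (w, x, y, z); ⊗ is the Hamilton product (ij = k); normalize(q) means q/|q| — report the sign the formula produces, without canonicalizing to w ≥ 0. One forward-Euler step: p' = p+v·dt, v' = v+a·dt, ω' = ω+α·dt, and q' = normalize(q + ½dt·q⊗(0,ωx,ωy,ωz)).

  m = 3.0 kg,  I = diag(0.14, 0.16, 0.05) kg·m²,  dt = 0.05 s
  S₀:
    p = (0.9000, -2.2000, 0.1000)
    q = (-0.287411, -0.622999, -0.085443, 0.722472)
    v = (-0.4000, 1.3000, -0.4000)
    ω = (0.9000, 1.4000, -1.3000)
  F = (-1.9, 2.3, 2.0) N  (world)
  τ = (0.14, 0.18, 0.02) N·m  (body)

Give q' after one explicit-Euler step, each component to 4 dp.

q' = (-0.2466, -0.6511, -0.0994, 0.7109)

Hamilton product q⊗(0,ω) = (1.6195329, -1.1590548, -0.5620493, -0.4216656)
q + ½dt·q⊗(0,ω), renormalized = (-0.2466, -0.6511, -0.0994, 0.7109)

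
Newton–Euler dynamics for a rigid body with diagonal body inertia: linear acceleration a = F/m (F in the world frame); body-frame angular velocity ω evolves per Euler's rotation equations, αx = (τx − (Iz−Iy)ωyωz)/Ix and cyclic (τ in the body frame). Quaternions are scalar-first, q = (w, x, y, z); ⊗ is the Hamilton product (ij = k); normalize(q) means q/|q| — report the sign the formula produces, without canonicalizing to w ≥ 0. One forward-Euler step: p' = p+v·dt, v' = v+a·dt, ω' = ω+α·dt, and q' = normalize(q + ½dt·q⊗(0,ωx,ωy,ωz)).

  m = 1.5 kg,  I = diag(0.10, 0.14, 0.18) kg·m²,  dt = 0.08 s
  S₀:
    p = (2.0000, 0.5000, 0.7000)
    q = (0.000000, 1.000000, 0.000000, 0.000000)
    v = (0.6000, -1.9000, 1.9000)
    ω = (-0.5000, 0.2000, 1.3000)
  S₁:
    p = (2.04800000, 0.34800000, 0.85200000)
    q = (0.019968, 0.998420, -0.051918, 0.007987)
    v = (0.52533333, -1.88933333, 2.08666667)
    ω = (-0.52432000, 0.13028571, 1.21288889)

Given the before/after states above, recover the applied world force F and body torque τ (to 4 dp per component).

F = (-1.4000, 0.2000, 3.5000)
τ = (-0.0200, -0.0700, -0.2000)

ω₁ − ω₀ = (-0.02432000, -0.06971429, -0.08711111)
applied torque τ = (-0.0200, -0.0700, -0.2000)
Δv = v₁−v₀ = (-0.07466667, 0.01066667, 0.18666667)
m·(v₁−v₀)/dt = (-1.4000, 0.2000, 3.5000)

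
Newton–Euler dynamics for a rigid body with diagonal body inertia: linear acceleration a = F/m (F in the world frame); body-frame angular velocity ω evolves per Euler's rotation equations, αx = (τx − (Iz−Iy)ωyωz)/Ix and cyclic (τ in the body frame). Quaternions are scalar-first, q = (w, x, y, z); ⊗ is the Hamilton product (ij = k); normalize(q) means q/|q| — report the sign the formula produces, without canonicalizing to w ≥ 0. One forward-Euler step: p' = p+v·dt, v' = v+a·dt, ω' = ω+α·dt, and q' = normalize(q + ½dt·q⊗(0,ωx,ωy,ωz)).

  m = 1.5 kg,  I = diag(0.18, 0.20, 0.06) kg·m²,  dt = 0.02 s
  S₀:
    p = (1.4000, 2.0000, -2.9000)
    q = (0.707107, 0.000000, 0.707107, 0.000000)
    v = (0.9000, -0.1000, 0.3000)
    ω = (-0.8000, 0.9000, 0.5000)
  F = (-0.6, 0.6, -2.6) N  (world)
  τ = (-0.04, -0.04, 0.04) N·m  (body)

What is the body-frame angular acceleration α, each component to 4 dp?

ω×(Iω) gyroscopic = (-0.0630, -0.0480, -0.0144)
α = I⁻¹(τ − ω×Iω) = (0.1278, 0.0400, 0.9067)

α = (0.1278, 0.0400, 0.9067)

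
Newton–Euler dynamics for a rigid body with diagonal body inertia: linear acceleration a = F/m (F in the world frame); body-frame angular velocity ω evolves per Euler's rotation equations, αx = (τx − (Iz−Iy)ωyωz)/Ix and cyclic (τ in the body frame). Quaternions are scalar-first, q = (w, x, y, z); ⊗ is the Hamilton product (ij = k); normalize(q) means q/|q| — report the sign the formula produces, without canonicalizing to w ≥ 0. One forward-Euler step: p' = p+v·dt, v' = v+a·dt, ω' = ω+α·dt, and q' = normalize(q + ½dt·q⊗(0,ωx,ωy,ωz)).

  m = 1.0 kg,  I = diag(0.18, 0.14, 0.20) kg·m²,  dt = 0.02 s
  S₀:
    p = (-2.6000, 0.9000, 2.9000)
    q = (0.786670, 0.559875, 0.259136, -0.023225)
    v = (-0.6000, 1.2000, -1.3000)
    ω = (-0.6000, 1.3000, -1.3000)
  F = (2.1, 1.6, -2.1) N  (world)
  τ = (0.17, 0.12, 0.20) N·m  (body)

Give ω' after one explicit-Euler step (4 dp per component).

ω' = (-0.5698, 1.3194, -1.2831)

ω×(Iω) gyroscopic = (-0.1014, -0.0156, 0.0312)
angular accel α = (1.5078, 0.9686, 0.8440)
ω' = ω + α·dt = (-0.5698, 1.3194, -1.2831)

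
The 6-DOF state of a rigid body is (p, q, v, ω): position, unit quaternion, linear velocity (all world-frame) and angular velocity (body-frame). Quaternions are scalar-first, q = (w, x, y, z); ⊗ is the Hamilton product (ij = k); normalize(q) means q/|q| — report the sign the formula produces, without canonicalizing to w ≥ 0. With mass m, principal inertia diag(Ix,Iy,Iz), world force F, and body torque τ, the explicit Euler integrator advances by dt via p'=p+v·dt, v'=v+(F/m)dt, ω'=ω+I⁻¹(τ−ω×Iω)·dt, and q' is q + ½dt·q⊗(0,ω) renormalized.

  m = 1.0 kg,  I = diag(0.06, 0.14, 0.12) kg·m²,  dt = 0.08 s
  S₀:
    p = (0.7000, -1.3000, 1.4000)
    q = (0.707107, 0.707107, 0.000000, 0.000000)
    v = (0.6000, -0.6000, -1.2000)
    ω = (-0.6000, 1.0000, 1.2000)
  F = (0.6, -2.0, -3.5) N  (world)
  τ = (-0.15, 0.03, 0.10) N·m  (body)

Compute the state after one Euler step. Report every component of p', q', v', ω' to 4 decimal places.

angular accel α = (-2.1000, -0.0943, 1.2333)
new body rate ω' = (-0.7680, 0.9925, 1.2987)
Hamilton product q⊗(0,ω) = (0.4242642, -0.4242642, -0.1414214, 1.5556354)
q' = normalize(q + ½dt·q⊗(0,ω)) = (0.7225, 0.6886, -0.0056, 0.0621)
a = (0.6000, -2.0000, -3.5000)
new position p' = (0.7480, -1.3480, 1.3040)
new velocity v' = (0.6480, -0.7600, -1.4800)

p' = (0.7480, -1.3480, 1.3040)
q' = (0.7225, 0.6886, -0.0056, 0.0621)
v' = (0.6480, -0.7600, -1.4800)
ω' = (-0.7680, 0.9925, 1.2987)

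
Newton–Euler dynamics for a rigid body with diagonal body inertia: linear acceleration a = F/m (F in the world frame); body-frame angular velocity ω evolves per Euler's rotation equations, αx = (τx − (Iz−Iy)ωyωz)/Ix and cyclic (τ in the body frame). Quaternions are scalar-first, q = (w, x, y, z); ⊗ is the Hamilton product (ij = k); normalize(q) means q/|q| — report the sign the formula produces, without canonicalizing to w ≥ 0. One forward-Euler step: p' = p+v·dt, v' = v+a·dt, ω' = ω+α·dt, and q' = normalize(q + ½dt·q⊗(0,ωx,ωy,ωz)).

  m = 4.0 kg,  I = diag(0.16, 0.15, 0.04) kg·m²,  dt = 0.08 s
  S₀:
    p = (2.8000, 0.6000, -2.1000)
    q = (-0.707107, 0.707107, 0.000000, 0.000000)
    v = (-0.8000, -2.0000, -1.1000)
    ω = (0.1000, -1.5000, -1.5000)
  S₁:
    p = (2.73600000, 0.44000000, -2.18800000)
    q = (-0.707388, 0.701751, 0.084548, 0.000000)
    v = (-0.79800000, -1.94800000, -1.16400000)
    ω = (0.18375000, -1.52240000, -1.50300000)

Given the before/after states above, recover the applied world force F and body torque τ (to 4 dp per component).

F = (0.1000, 2.6000, -3.2000)
τ = (-0.0800, -0.0600, 0.0000)

Δω = ω₁−ω₀ = (0.08375000, -0.02240000, -0.00300000)
τ = I·(Δω/dt) + ω₀×(Iω₀) = (-0.0800, -0.0600, 0.0000)
v₁ − v₀ = (0.00200000, 0.05200000, -0.06400000)
F = m·Δv/dt = (0.1000, 2.6000, -3.2000)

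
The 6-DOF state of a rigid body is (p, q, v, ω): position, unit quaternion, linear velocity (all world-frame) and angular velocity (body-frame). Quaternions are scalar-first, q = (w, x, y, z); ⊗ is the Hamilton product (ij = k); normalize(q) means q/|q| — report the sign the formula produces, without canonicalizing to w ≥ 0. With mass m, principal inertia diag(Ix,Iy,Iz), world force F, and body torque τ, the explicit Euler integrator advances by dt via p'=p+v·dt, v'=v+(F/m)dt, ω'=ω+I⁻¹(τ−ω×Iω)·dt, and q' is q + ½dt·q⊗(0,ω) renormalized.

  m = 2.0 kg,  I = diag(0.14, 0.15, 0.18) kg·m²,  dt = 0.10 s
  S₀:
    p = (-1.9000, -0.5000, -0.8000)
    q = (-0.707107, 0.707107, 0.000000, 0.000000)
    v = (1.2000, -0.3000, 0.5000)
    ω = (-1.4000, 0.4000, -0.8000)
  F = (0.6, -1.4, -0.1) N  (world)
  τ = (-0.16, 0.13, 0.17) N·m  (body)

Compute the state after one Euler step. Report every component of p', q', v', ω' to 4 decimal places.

gyro term ω×Iω = (-0.0096, -0.0448, -0.0056)
(τ − ω×Iω)/I = (-1.0743, 1.1653, 0.9756)
ω' = ω + α·dt = (-1.5074, 0.5165, -0.7024)
Hamilton product q⊗(0,ω) = (0.9899498, 0.9899498, 0.2828428, 0.8485284)
q' = normalize(q + ½dt·q⊗(0,ω)) = (-0.6554, 0.7540, 0.0141, 0.0423)
p + v·dt = (-1.7800, -0.5300, -0.7500)
v' = v + a·dt = (1.2300, -0.3700, 0.4950)

p' = (-1.7800, -0.5300, -0.7500)
q' = (-0.6554, 0.7540, 0.0141, 0.0423)
v' = (1.2300, -0.3700, 0.4950)
ω' = (-1.5074, 0.5165, -0.7024)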